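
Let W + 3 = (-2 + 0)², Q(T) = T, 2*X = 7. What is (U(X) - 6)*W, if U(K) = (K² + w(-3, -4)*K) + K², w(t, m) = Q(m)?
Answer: 9/2 ≈ 4.5000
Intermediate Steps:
X = 7/2 (X = (½)*7 = 7/2 ≈ 3.5000)
w(t, m) = m
U(K) = -4*K + 2*K² (U(K) = (K² - 4*K) + K² = -4*K + 2*K²)
W = 1 (W = -3 + (-2 + 0)² = -3 + (-2)² = -3 + 4 = 1)
(U(X) - 6)*W = (2*(7/2)*(-2 + 7/2) - 6)*1 = (2*(7/2)*(3/2) - 6)*1 = (21/2 - 6)*1 = (9/2)*1 = 9/2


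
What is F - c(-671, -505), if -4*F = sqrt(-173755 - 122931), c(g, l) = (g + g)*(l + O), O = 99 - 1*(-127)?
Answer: -374418 - I*sqrt(296686)/4 ≈ -3.7442e+5 - 136.17*I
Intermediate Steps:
O = 226 (O = 99 + 127 = 226)
c(g, l) = 2*g*(226 + l) (c(g, l) = (g + g)*(l + 226) = (2*g)*(226 + l) = 2*g*(226 + l))
F = -I*sqrt(296686)/4 (F = -sqrt(-173755 - 122931)/4 = -I*sqrt(296686)/4 ≈ -136.17*I)
F - c(-671, -505) = -I*sqrt(296686)/4 - 2*(-671)*(226 - 505) = -I*sqrt(296686)/4 - 2*(-671)*(-279) = -I*sqrt(296686)/4 - 1*374418 = -I*sqrt(296686)/4 - 374418 = -374418 - I*sqrt(296686)/4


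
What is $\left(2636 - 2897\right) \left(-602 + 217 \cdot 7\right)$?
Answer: $-239337$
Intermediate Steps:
$\left(2636 - 2897\right) \left(-602 + 217 \cdot 7\right) = - 261 \left(-602 + 1519\right) = \left(-261\right) 917 = -239337$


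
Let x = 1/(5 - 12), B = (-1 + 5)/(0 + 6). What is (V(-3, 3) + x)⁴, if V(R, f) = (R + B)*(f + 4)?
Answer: 14331920656/194481 ≈ 73693.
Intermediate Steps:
B = ⅔ (B = 4/6 = 4*(⅙) = ⅔ ≈ 0.66667)
x = -⅐ (x = 1/(-7) = -⅐ ≈ -0.14286)
V(R, f) = (4 + f)*(⅔ + R) (V(R, f) = (R + ⅔)*(f + 4) = (⅔ + R)*(4 + f) = (4 + f)*(⅔ + R))
(V(-3, 3) + x)⁴ = ((8/3 + 4*(-3) + (⅔)*3 - 3*3) - ⅐)⁴ = ((8/3 - 12 + 2 - 9) - ⅐)⁴ = (-49/3 - ⅐)⁴ = (-346/21)⁴ = 14331920656/194481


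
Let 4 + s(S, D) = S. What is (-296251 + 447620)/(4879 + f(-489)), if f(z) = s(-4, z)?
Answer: 151369/4871 ≈ 31.076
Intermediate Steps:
s(S, D) = -4 + S
f(z) = -8 (f(z) = -4 - 4 = -8)
(-296251 + 447620)/(4879 + f(-489)) = (-296251 + 447620)/(4879 - 8) = 151369/4871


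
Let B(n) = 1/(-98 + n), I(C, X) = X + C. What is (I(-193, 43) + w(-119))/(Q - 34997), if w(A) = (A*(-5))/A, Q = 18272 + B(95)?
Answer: 465/50176 ≈ 0.0092674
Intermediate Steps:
I(C, X) = C + X
Q = 54815/3 (Q = 18272 + 1/(-98 + 95) = 18272 + 1/(-3) = 18272 - ⅓ = 54815/3 ≈ 18272.)
w(A) = -5 (w(A) = (-5*A)/A = -5)
(I(-193, 43) + w(-119))/(Q - 34997) = ((-193 + 43) - 5)/(54815/3 - 34997) = (-150 - 5)/(-50176/3) = -155*(-3/50176) = 465/50176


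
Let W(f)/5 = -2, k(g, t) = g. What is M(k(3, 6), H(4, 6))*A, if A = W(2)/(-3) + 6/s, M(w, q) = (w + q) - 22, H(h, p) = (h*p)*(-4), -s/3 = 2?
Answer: -805/3 ≈ -268.33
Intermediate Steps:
s = -6 (s = -3*2 = -6)
H(h, p) = -4*h*p
M(w, q) = -22 + q + w (M(w, q) = (q + w) - 22 = -22 + q + w)
W(f) = -10 (W(f) = 5*(-2) = -10)
A = 7/3 (A = -10/(-3) + 6/(-6) = -10*(-1/3) + 6*(-1/6) = 10/3 - 1 = 7/3 ≈ 2.3333)
M(k(3, 6), H(4, 6))*A = (-22 - 4*4*6 + 3)*(7/3) = (-22 - 96 + 3)*(7/3) = -115*7/3 = -805/3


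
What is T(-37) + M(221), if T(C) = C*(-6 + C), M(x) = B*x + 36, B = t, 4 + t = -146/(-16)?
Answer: 22077/8 ≈ 2759.6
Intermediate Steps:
t = 41/8 (t = -4 - 146/(-16) = -4 - 146*(-1/16) = -4 + 73/8 = 41/8 ≈ 5.1250)
B = 41/8 ≈ 5.1250
M(x) = 36 + 41*x/8 (M(x) = 41*x/8 + 36 = 36 + 41*x/8)
T(-37) + M(221) = -37*(-6 - 37) + (36 + (41/8)*221) = -37*(-43) + (36 + 9061/8) = 1591 + 9349/8 = 22077/8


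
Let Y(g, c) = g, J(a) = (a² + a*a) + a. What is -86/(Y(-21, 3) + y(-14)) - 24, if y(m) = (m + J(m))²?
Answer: -3179486/132475 ≈ -24.001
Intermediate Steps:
J(a) = a + 2*a² (J(a) = (a² + a²) + a = 2*a² + a = a + 2*a²)
y(m) = (m + m*(1 + 2*m))²
-86/(Y(-21, 3) + y(-14)) - 24 = -86/(-21 + 4*(-14)²*(1 - 14)²) - 24 = -86/(-21 + 4*196*(-13)²) - 24 = -86/(-21 + 4*196*169) - 24 = -86/(-21 + 132496) - 24 = -86/132475 - 24 = -3179486/132475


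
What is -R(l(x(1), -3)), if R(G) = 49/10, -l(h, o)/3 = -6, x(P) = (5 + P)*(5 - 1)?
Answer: -49/10 ≈ -4.9000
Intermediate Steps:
x(P) = 20 + 4*P (x(P) = (5 + P)*4 = 20 + 4*P)
l(h, o) = 18 (l(h, o) = -3*(-6) = 18)
R(G) = 49/10 (R(G) = 49*(1/10) = 49/10)
-R(l(x(1), -3)) = -1*49/10 = -49/10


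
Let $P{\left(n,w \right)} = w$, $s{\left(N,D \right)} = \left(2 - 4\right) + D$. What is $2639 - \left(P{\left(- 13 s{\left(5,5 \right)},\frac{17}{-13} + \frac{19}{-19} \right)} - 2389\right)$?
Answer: $\frac{65394}{13} \approx 5030.3$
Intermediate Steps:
$s{\left(N,D \right)} = -2 + D$
$2639 - \left(P{\left(- 13 s{\left(5,5 \right)},\frac{17}{-13} + \frac{19}{-19} \right)} - 2389\right) = 2639 - \left(\left(\frac{17}{-13} + \frac{19}{-19}\right) - 2389\right) = 2639 - \left(\left(17 \left(- \frac{1}{13}\right) + 19 \left(- \frac{1}{19}\right)\right) - 2389\right) = 2639 - \left(\left(- \frac{17}{13} - 1\right) - 2389\right) = 2639 - \left(- \frac{30}{13} - 2389\right) = 2639 - - \frac{31087}{13} = 2639 + \frac{31087}{13} = \frac{65394}{13}$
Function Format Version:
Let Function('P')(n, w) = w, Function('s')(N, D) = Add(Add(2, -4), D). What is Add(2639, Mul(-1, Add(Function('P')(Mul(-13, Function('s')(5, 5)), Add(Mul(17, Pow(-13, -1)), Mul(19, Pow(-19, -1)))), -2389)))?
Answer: Rational(65394, 13) ≈ 5030.3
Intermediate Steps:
Function('s')(N, D) = Add(-2, D)
Add(2639, Mul(-1, Add(Function('P')(Mul(-13, Function('s')(5, 5)), Add(Mul(17, Pow(-13, -1)), Mul(19, Pow(-19, -1)))), -2389))) = Add(2639, Mul(-1, Add(Add(Mul(17, Pow(-13, -1)), Mul(19, Pow(-19, -1))), -2389))) = Add(2639, Mul(-1, Add(Add(Mul(17, Rational(-1, 13)), Mul(19, Rational(-1, 19))), -2389))) = Add(2639, Mul(-1, Add(Add(Rational(-17, 13), -1), -2389))) = Add(2639, Mul(-1, Add(Rational(-30, 13), -2389))) = Add(2639, Mul(-1, Rational(-31087, 13))) = Add(2639, Rational(31087, 13)) = Rational(65394, 13)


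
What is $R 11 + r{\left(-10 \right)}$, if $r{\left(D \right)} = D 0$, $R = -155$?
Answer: $-1705$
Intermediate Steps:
$r{\left(D \right)} = 0$
$R 11 + r{\left(-10 \right)} = \left(-155\right) 11 + 0 = -1705 + 0 = -1705$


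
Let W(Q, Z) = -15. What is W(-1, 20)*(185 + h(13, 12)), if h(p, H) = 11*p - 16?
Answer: -4680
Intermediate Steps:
h(p, H) = -16 + 11*p
W(-1, 20)*(185 + h(13, 12)) = -15*(185 + (-16 + 11*13)) = -15*(185 + (-16 + 143)) = -15*(185 + 127) = -15*312 = -4680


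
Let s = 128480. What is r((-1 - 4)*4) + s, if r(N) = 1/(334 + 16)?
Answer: 44968001/350 ≈ 1.2848e+5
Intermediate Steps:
r(N) = 1/350
r((-1 - 4)*4) + s = 1/350 + 128480 = 44968001/350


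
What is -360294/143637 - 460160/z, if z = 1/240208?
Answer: -5292262809853218/47879 ≈ -1.1053e+11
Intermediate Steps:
z = 1/240208 ≈ 4.1631e-6
-360294/143637 - 460160/z = -360294/143637 - 460160/1/240208 = -360294*1/143637 - 460160*240208 = -120098/47879 - 110534113280 = -5292262809853218/47879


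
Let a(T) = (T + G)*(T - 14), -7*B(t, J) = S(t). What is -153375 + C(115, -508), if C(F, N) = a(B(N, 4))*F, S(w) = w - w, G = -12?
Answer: -134055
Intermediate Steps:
S(w) = 0
B(t, J) = 0 (B(t, J) = -⅐*0 = 0)
a(T) = (-14 + T)*(-12 + T) (a(T) = (T - 12)*(T - 14) = (-12 + T)*(-14 + T) = (-14 + T)*(-12 + T))
C(F, N) = 168*F (C(F, N) = (168 + 0² - 26*0)*F = (168 + 0 + 0)*F = 168*F)
-153375 + C(115, -508) = -153375 + 168*115 = -153375 + 19320 = -134055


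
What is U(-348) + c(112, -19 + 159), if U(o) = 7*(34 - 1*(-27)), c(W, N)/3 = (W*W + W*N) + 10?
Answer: 85129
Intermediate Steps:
c(W, N) = 30 + 3*W² + 3*N*W (c(W, N) = 3*((W*W + W*N) + 10) = 3*((W² + N*W) + 10) = 3*(10 + W² + N*W) = 30 + 3*W² + 3*N*W)
U(o) = 427 (U(o) = 7*(34 + 27) = 7*61 = 427)
U(-348) + c(112, -19 + 159) = 427 + (30 + 3*112² + 3*(-19 + 159)*112) = 427 + (30 + 3*12544 + 3*140*112) = 427 + (30 + 37632 + 47040) = 427 + 84702 = 85129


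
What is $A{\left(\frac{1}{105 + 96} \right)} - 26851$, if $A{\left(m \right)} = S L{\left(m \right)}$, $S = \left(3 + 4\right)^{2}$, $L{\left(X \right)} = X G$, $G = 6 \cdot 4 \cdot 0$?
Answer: $-26851$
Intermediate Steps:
$G = 0$ ($G = 24 \cdot 0 = 0$)
$L{\left(X \right)} = 0$ ($L{\left(X \right)} = X 0 = 0$)
$S = 49$ ($S = 7^{2} = 49$)
$A{\left(m \right)} = 0$ ($A{\left(m \right)} = 49 \cdot 0 = 0$)
$A{\left(\frac{1}{105 + 96} \right)} - 26851 = 0 - 26851 = -26851$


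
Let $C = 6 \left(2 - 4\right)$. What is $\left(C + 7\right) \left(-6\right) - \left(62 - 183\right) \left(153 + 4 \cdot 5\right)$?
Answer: $20963$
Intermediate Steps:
$C = -12$ ($C = 6 \left(-2\right) = -12$)
$\left(C + 7\right) \left(-6\right) - \left(62 - 183\right) \left(153 + 4 \cdot 5\right) = \left(-12 + 7\right) \left(-6\right) - \left(62 - 183\right) \left(153 + 4 \cdot 5\right) = \left(-5\right) \left(-6\right) - - 121 \left(153 + 20\right) = 30 - \left(-121\right) 173 = 30 - -20933 = 30 + 20933 = 20963$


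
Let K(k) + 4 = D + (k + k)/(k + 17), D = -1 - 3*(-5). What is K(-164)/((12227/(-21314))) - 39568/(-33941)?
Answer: -1229588119660/61004501229 ≈ -20.156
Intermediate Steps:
D = 14 (D = -1 + 15 = 14)
K(k) = 10 + 2*k/(17 + k) (K(k) = -4 + (14 + (k + k)/(k + 17)) = -4 + (14 + (2*k)/(17 + k)) = -4 + (14 + 2*k/(17 + k)) = 10 + 2*k/(17 + k))
K(-164)/((12227/(-21314))) - 39568/(-33941) = (2*(85 + 6*(-164))/(17 - 164))/((12227/(-21314))) - 39568/(-33941) = (2*(85 - 984)/(-147))/((12227*(-1/21314))) - 39568*(-1/33941) = (2*(-1/147)*(-899))/(-12227/21314) + 39568/33941 = (1798/147)*(-21314/12227) + 39568/33941 = -38322572/1797369 + 39568/33941 = -1229588119660/61004501229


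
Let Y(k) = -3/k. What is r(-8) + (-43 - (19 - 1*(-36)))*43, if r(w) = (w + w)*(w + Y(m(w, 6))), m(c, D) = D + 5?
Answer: -44898/11 ≈ -4081.6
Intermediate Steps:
m(c, D) = 5 + D
r(w) = 2*w*(-3/11 + w) (r(w) = (w + w)*(w - 3/(5 + 6)) = (2*w)*(w - 3/11) = (2*w)*(-3/11 + w) = 2*w*(-3/11 + w))
r(-8) + (-43 - (19 - 1*(-36)))*43 = (2/11)*(-8)*(-3 + 11*(-8)) + (-43 - (19 - 1*(-36)))*43 = (2/11)*(-8)*(-3 - 88) + (-43 - (19 + 36))*43 = (2/11)*(-8)*(-91) + (-43 - 1*55)*43 = 1456/11 + (-43 - 55)*43 = 1456/11 - 98*43 = 1456/11 - 4214 = -44898/11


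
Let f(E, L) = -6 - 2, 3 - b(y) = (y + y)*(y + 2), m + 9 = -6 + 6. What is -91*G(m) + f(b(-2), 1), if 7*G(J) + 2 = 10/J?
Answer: 292/9 ≈ 32.444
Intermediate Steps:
m = -9 (m = -9 + (-6 + 6) = -9 + 0 = -9)
G(J) = -2/7 + 10/(7*J) (G(J) = -2/7 + (10/J)/7 = -2/7 + 10/(7*J))
b(y) = 3 - 2*y*(2 + y) (b(y) = 3 - (y + y)*(y + 2) = 3 - 2*y*(2 + y))
f(E, L) = -8
-91*G(m) + f(b(-2), 1) = -26*(5 - 1*(-9))/(-9) - 8 = -26*(-1)*(5 + 9)/9 - 8 = -26*(-1)*14/9 - 8 = -91*(-4/9) - 8 = 364/9 - 8 = 292/9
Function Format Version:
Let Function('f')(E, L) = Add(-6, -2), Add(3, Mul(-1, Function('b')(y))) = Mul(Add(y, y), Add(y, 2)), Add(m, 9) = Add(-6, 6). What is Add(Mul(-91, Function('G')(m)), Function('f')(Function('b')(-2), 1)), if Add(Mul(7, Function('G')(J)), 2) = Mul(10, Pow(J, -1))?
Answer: Rational(292, 9) ≈ 32.444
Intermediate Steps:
m = -9 (m = Add(-9, Add(-6, 6)) = Add(-9, 0) = -9)
Function('G')(J) = Add(Rational(-2, 7), Mul(Rational(10, 7), Pow(J, -1))) (Function('G')(J) = Add(Rational(-2, 7), Mul(Rational(1, 7), Mul(10, Pow(J, -1)))) = Add(Rational(-2, 7), Mul(Rational(10, 7), Pow(J, -1))))
Function('b')(y) = Add(3, Mul(-2, y, Add(2, y))) (Function('b')(y) = Add(3, Mul(-1, Mul(Add(y, y), Add(y, 2)))) = Add(3, Mul(-1, Mul(Mul(2, y), Add(2, y)))) = Add(3, Mul(-1, Mul(2, y, Add(2, y)))) = Add(3, Mul(-2, y, Add(2, y))))
Function('f')(E, L) = -8
Add(Mul(-91, Function('G')(m)), Function('f')(Function('b')(-2), 1)) = Add(Mul(-91, Mul(Rational(2, 7), Pow(-9, -1), Add(5, Mul(-1, -9)))), -8) = Add(Mul(-91, Mul(Rational(2, 7), Rational(-1, 9), Add(5, 9))), -8) = Add(Mul(-91, Mul(Rational(2, 7), Rational(-1, 9), 14)), -8) = Add(Mul(-91, Rational(-4, 9)), -8) = Add(Rational(364, 9), -8) = Rational(292, 9)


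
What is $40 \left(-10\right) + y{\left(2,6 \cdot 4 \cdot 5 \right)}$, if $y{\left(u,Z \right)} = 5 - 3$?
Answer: $-398$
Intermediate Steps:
$y{\left(u,Z \right)} = 2$
$40 \left(-10\right) + y{\left(2,6 \cdot 4 \cdot 5 \right)} = 40 \left(-10\right) + 2 = -400 + 2 = -398$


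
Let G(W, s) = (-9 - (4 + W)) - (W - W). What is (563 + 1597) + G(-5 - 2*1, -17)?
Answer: 2154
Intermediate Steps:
G(W, s) = -13 - W (G(W, s) = (-9 + (-4 - W)) - 1*0 = (-13 - W) + 0 = -13 - W)
(563 + 1597) + G(-5 - 2*1, -17) = (563 + 1597) + (-13 - (-5 - 2*1)) = 2160 + (-13 - (-5 - 2)) = 2160 + (-13 - 1*(-7)) = 2160 + (-13 + 7) = 2160 - 6 = 2154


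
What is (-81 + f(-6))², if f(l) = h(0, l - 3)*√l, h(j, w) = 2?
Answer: 6537 - 324*I*√6 ≈ 6537.0 - 793.63*I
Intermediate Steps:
f(l) = 2*√l
(-81 + f(-6))² = (-81 + 2*√(-6))² = (-81 + 2*(I*√6))² = (-81 + 2*I*√6)²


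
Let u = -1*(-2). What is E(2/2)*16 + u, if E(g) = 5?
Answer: 82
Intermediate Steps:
u = 2
E(2/2)*16 + u = 5*16 + 2 = 80 + 2 = 82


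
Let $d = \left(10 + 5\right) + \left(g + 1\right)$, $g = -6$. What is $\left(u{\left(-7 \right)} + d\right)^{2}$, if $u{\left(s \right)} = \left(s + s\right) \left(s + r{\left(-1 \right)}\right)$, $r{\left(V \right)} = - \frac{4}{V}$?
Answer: $2704$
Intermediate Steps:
$d = 10$ ($d = \left(10 + 5\right) + \left(-6 + 1\right) = 15 - 5 = 10$)
$u{\left(s \right)} = 2 s \left(4 + s\right)$ ($u{\left(s \right)} = \left(s + s\right) \left(s - \frac{4}{-1}\right) = 2 s \left(s - -4\right) = 2 s \left(s + 4\right) = 2 s \left(4 + s\right)$)
$\left(u{\left(-7 \right)} + d\right)^{2} = \left(2 \left(-7\right) \left(4 - 7\right) + 10\right)^{2} = \left(2 \left(-7\right) \left(-3\right) + 10\right)^{2} = \left(42 + 10\right)^{2} = 52^{2} = 2704$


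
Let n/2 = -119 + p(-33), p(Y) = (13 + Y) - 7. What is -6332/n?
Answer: 1583/73 ≈ 21.685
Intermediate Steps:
p(Y) = 6 + Y
n = -292 (n = 2*(-119 + (6 - 33)) = 2*(-119 - 27) = 2*(-146) = -292)
-6332/n = -6332/(-292) = -6332*(-1/292) = 1583/73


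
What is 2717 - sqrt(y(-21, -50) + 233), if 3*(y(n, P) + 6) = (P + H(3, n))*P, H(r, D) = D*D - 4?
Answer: 2717 - 7*I*sqrt(127) ≈ 2717.0 - 78.886*I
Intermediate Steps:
H(r, D) = -4 + D**2 (H(r, D) = D**2 - 4 = -4 + D**2)
y(n, P) = -6 + P*(-4 + P + n**2)/3 (y(n, P) = -6 + ((P + (-4 + n**2))*P)/3 = -6 + ((-4 + P + n**2)*P)/3 = -6 + (P*(-4 + P + n**2))/3 = -6 + P*(-4 + P + n**2)/3)
2717 - sqrt(y(-21, -50) + 233) = 2717 - sqrt((-6 + (1/3)*(-50)**2 + (1/3)*(-50)*(-4 + (-21)**2)) + 233) = 2717 - sqrt((-6 + (1/3)*2500 + (1/3)*(-50)*(-4 + 441)) + 233) = 2717 - sqrt((-6 + 2500/3 + (1/3)*(-50)*437) + 233) = 2717 - sqrt((-6 + 2500/3 - 21850/3) + 233) = 2717 - sqrt(-6456 + 233) = 2717 - sqrt(-6223) = 2717 - 7*I*sqrt(127)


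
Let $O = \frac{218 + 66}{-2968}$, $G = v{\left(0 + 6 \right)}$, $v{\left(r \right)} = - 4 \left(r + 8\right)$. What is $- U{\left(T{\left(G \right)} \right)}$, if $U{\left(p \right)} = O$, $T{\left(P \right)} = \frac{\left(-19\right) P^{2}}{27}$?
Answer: $\frac{71}{742} \approx 0.095687$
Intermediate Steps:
$v{\left(r \right)} = -32 - 4 r$ ($v{\left(r \right)} = - 4 \left(8 + r\right) = -32 - 4 r$)
$G = -56$ ($G = -32 - 4 \left(0 + 6\right) = -32 - 24 = -56$)
$O = - \frac{71}{742}$ ($O = 284 \left(- \frac{1}{2968}\right) = - \frac{71}{742} \approx -0.095687$)
$T{\left(P \right)} = - \frac{19 P^{2}}{27}$ ($T{\left(P \right)} = - 19 P^{2} \cdot \frac{1}{27} = - \frac{19 P^{2}}{27}$)
$U{\left(p \right)} = - \frac{71}{742}$
$- U{\left(T{\left(G \right)} \right)} = \left(-1\right) \left(- \frac{71}{742}\right) = \frac{71}{742}$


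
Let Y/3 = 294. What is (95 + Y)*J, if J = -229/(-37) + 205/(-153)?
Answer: 26820604/5661 ≈ 4737.8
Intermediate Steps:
Y = 882 (Y = 3*294 = 882)
J = 27452/5661 (J = -229*(-1/37) + 205*(-1/153) = 229/37 - 205/153 = 27452/5661 ≈ 4.8493)
(95 + Y)*J = (95 + 882)*(27452/5661) = 977*(27452/5661) = 26820604/5661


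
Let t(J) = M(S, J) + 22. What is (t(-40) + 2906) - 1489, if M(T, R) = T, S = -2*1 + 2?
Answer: 1439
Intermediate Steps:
S = 0 (S = -2 + 2 = 0)
t(J) = 22 (t(J) = 0 + 22 = 22)
(t(-40) + 2906) - 1489 = (22 + 2906) - 1489 = 2928 - 1489 = 1439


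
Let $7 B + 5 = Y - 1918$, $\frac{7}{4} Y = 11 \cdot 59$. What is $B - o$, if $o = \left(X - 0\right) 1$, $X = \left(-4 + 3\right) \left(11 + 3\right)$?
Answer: $- \frac{10179}{49} \approx -207.73$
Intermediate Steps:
$X = -14$ ($X = \left(-1\right) 14 = -14$)
$Y = \frac{2596}{7}$ ($Y = \frac{4 \cdot 11 \cdot 59}{7} = \frac{4}{7} \cdot 649 = \frac{2596}{7} \approx 370.86$)
$o = -14$ ($o = \left(-14 - 0\right) 1 = \left(-14 + \left(-10 + 10\right)\right) 1 = \left(-14 + 0\right) 1 = \left(-14\right) 1 = -14$)
$B = - \frac{10865}{49}$ ($B = - \frac{5}{7} + \frac{\frac{2596}{7} - 1918}{7} = - \frac{5}{7} + \frac{1}{7} \left(- \frac{10830}{7}\right) = - \frac{5}{7} - \frac{10830}{49} = - \frac{10865}{49} \approx -221.73$)
$B - o = - \frac{10865}{49} - -14 = - \frac{10865}{49} + 14 = - \frac{10179}{49}$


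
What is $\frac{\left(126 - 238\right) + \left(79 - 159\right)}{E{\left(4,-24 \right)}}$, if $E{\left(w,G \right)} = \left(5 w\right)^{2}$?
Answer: $- \frac{12}{25} \approx -0.48$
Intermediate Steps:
$E{\left(w,G \right)} = 25 w^{2}$
$\frac{\left(126 - 238\right) + \left(79 - 159\right)}{E{\left(4,-24 \right)}} = \frac{\left(126 - 238\right) + \left(79 - 159\right)}{25 \cdot 4^{2}} = \frac{-112 + \left(79 - 159\right)}{25 \cdot 16} = \frac{-112 - 80}{400} = \left(-192\right) \frac{1}{400} = - \frac{12}{25}$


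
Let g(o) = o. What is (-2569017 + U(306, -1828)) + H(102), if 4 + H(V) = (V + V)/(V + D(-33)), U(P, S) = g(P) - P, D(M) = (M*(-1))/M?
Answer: -259470917/101 ≈ -2.5690e+6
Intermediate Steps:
D(M) = -1 (D(M) = (-M)/M = -1)
U(P, S) = 0 (U(P, S) = P - P = 0)
H(V) = -4 + 2*V/(-1 + V) (H(V) = -4 + (V + V)/(V - 1) = -4 + (2*V)/(-1 + V) = -4 + 2*V/(-1 + V))
(-2569017 + U(306, -1828)) + H(102) = (-2569017 + 0) + 2*(2 - 1*102)/(-1 + 102) = -2569017 + 2*(2 - 102)/101 = -2569017 + 2*(1/101)*(-100) = -2569017 - 200/101 = -259470917/101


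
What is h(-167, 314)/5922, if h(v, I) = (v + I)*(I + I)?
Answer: 2198/141 ≈ 15.589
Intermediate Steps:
h(v, I) = 2*I*(I + v) (h(v, I) = (I + v)*(2*I) = 2*I*(I + v))
h(-167, 314)/5922 = (2*314*(314 - 167))/5922 = (2*314*147)*(1/5922) = 92316*(1/5922) = 2198/141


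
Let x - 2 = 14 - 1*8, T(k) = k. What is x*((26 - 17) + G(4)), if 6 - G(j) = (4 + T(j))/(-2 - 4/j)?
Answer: 424/3 ≈ 141.33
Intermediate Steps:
G(j) = 6 - (4 + j)/(-2 - 4/j)
x = 8 (x = 2 + (14 - 1*8) = 2 + (14 - 8) = 2 + 6 = 8)
x*((26 - 17) + G(4)) = 8*((26 - 17) + (24 + 4² + 16*4)/(2*(2 + 4))) = 8*(9 + (½)*(24 + 16 + 64)/6) = 8*(9 + (½)*(⅙)*104) = 8*(9 + 26/3) = 8*(53/3) = 424/3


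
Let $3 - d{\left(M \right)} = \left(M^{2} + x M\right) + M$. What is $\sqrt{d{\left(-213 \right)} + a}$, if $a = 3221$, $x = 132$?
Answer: $2 i \sqrt{3454} \approx 117.54 i$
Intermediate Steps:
$d{\left(M \right)} = 3 - M^{2} - 133 M$ ($d{\left(M \right)} = 3 - \left(\left(M^{2} + 132 M\right) + M\right) = 3 - \left(M^{2} + 133 M\right) = 3 - M^{2} - 133 M$)
$\sqrt{d{\left(-213 \right)} + a} = \sqrt{\left(3 - \left(-213\right)^{2} - -28329\right) + 3221} = \sqrt{\left(3 - 45369 + 28329\right) + 3221} = \sqrt{-17037 + 3221} = \sqrt{-13816} = 2 i \sqrt{3454}$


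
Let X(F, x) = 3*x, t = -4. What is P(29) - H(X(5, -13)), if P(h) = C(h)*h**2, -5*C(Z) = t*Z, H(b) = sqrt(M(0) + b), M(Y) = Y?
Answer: 97556/5 - I*sqrt(39) ≈ 19511.0 - 6.245*I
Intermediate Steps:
H(b) = sqrt(b) (H(b) = sqrt(0 + b) = sqrt(b))
C(Z) = 4*Z/5 (C(Z) = -(-4)*Z/5 = 4*Z/5)
P(h) = 4*h**3/5 (P(h) = (4*h/5)*h**2 = 4*h**3/5)
P(29) - H(X(5, -13)) = (4/5)*29**3 - sqrt(3*(-13)) = (4/5)*24389 - sqrt(-39) = 97556/5 - I*sqrt(39)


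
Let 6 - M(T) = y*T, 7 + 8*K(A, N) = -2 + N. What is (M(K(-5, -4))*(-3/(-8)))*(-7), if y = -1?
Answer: -735/64 ≈ -11.484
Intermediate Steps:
K(A, N) = -9/8 + N/8 (K(A, N) = -7/8 + (-2 + N)/8 = -7/8 + (-¼ + N/8) = -9/8 + N/8)
M(T) = 6 + T (M(T) = 6 - (-1)*T = 6 + T)
(M(K(-5, -4))*(-3/(-8)))*(-7) = ((6 + (-9/8 + (⅛)*(-4)))*(-3/(-8)))*(-7) = ((6 + (-9/8 - ½))*(-3*(-⅛)))*(-7) = ((6 - 13/8)*(3/8))*(-7) = ((35/8)*(3/8))*(-7) = (105/64)*(-7) = -735/64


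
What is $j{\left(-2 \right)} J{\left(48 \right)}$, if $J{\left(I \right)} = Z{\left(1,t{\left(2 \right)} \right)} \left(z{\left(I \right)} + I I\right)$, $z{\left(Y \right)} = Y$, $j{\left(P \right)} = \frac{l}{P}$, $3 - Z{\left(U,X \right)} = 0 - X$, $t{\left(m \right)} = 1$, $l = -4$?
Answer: $18816$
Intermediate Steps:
$Z{\left(U,X \right)} = 3 + X$ ($Z{\left(U,X \right)} = 3 - \left(0 - X\right) = 3 - - X = 3 + X$)
$j{\left(P \right)} = - \frac{4}{P}$
$J{\left(I \right)} = 4 I + 4 I^{2}$ ($J{\left(I \right)} = \left(3 + 1\right) \left(I + I I\right) = 4 \left(I + I^{2}\right) = 4 I + 4 I^{2}$)
$j{\left(-2 \right)} J{\left(48 \right)} = - \frac{4}{-2} \cdot 4 \cdot 48 \left(1 + 48\right) = \left(-4\right) \left(- \frac{1}{2}\right) 4 \cdot 48 \cdot 49 = 2 \cdot 9408 = 18816$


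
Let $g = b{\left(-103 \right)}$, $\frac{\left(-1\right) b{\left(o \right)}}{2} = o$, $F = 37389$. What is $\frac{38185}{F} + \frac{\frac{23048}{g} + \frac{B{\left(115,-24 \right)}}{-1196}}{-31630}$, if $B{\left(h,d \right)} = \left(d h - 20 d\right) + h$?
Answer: $\frac{1439434625063}{1414406427720} \approx 1.0177$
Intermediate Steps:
$b{\left(o \right)} = - 2 o$
$g = 206$ ($g = \left(-2\right) \left(-103\right) = 206$)
$B{\left(h,d \right)} = h - 20 d + d h$ ($B{\left(h,d \right)} = \left(- 20 d + d h\right) + h = h - 20 d + d h$)
$\frac{38185}{F} + \frac{\frac{23048}{g} + \frac{B{\left(115,-24 \right)}}{-1196}}{-31630} = \frac{38185}{37389} + \frac{\frac{23048}{206} + \frac{115 - -480 - 2760}{-1196}}{-31630} = 38185 \cdot \frac{1}{37389} + \left(23048 \cdot \frac{1}{206} + \left(115 + 480 - 2760\right) \left(- \frac{1}{1196}\right)\right) \left(- \frac{1}{31630}\right) = \frac{38185}{37389} + \left(\frac{11524}{103} - - \frac{2165}{1196}\right) \left(- \frac{1}{31630}\right) = \frac{38185}{37389} + \left(\frac{11524}{103} + \frac{2165}{1196}\right) \left(- \frac{1}{31630}\right) = \frac{38185}{37389} + \frac{14005699}{123188} \left(- \frac{1}{31630}\right) = \frac{38185}{37389} - \frac{14005699}{3896436440} = \frac{1439434625063}{1414406427720}$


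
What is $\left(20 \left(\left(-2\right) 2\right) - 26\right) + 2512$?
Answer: $2406$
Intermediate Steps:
$\left(20 \left(\left(-2\right) 2\right) - 26\right) + 2512 = \left(20 \left(-4\right) - 26\right) + 2512 = \left(-80 - 26\right) + 2512 = -106 + 2512 = 2406$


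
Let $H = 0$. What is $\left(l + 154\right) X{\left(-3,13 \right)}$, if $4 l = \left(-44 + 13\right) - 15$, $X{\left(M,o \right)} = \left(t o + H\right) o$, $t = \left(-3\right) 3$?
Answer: $- \frac{433485}{2} \approx -2.1674 \cdot 10^{5}$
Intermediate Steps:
$t = -9$
$X{\left(M,o \right)} = - 9 o^{2}$ ($X{\left(M,o \right)} = \left(- 9 o + 0\right) o = - 9 o o = - 9 o^{2}$)
$l = - \frac{23}{2}$ ($l = \frac{\left(-44 + 13\right) - 15}{4} = \frac{-31 - 15}{4} = \frac{1}{4} \left(-46\right) = - \frac{23}{2} \approx -11.5$)
$\left(l + 154\right) X{\left(-3,13 \right)} = \left(- \frac{23}{2} + 154\right) \left(- 9 \cdot 13^{2}\right) = \frac{285 \left(\left(-9\right) 169\right)}{2} = \frac{285}{2} \left(-1521\right) = - \frac{433485}{2}$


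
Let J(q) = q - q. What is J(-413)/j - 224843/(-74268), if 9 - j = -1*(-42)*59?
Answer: 224843/74268 ≈ 3.0275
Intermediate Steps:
j = -2469 (j = 9 - (-1*(-42))*59 = 9 - 42*59 = 9 - 1*2478 = 9 - 2478 = -2469)
J(q) = 0
J(-413)/j - 224843/(-74268) = 0/(-2469) - 224843/(-74268) = 0*(-1/2469) - 224843*(-1/74268) = 0 + 224843/74268 = 224843/74268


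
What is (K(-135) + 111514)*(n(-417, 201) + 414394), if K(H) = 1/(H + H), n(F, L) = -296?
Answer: 6233992583171/135 ≈ 4.6178e+10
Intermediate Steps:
K(H) = 1/(2*H)
(K(-135) + 111514)*(n(-417, 201) + 414394) = ((½)/(-135) + 111514)*(-296 + 414394) = ((½)*(-1/135) + 111514)*414098 = (-1/270 + 111514)*414098 = (30108779/270)*414098 = 6233992583171/135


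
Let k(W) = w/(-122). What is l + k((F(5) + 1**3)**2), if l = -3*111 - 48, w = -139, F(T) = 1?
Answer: -46343/122 ≈ -379.86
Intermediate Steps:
k(W) = 139/122 (k(W) = -139/(-122) = -139*(-1/122) = 139/122)
l = -381 (l = -333 - 48 = -381)
l + k((F(5) + 1**3)**2) = -381 + 139/122 = -46343/122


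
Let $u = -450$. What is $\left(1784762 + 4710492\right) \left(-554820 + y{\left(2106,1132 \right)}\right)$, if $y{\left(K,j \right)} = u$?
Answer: $-3606619688580$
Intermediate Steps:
$y{\left(K,j \right)} = -450$
$\left(1784762 + 4710492\right) \left(-554820 + y{\left(2106,1132 \right)}\right) = \left(1784762 + 4710492\right) \left(-554820 - 450\right) = 6495254 \left(-555270\right) = -3606619688580$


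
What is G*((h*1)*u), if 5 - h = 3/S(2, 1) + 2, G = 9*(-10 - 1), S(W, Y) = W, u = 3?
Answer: -891/2 ≈ -445.50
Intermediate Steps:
G = -99 (G = 9*(-11) = -99)
h = 3/2 (h = 5 - (3/2 + 2) = 5 - 1*7/2 = 5 - 7/2 = 3/2 ≈ 1.5000)
G*((h*1)*u) = -99*(3/2)*1*3 = -297*3/2 = -99*9/2 = -891/2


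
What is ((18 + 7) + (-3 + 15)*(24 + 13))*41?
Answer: 19229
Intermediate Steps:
((18 + 7) + (-3 + 15)*(24 + 13))*41 = (25 + 12*37)*41 = (25 + 444)*41 = 469*41 = 19229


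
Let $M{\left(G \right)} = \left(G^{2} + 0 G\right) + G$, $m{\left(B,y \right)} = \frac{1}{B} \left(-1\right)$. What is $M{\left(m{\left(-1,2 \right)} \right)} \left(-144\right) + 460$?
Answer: $172$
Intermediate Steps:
$m{\left(B,y \right)} = - \frac{1}{B}$
$M{\left(G \right)} = G + G^{2}$ ($M{\left(G \right)} = \left(G^{2} + 0\right) + G = G^{2} + G = G + G^{2}$)
$M{\left(m{\left(-1,2 \right)} \right)} \left(-144\right) + 460 = - \frac{1}{-1} \left(1 - \frac{1}{-1}\right) \left(-144\right) + 460 = \left(-1\right) \left(-1\right) \left(1 - -1\right) \left(-144\right) + 460 = 1 \left(1 + 1\right) \left(-144\right) + 460 = 1 \cdot 2 \left(-144\right) + 460 = 2 \left(-144\right) + 460 = -288 + 460 = 172$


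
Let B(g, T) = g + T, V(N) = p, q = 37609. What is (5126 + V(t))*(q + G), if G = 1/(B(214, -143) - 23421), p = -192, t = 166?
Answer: 2166445757583/11675 ≈ 1.8556e+8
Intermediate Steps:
V(N) = -192
B(g, T) = T + g
G = -1/23350 (G = 1/((-143 + 214) - 23421) = 1/(71 - 23421) = 1/(-23350) = -1/23350 ≈ -4.2827e-5)
(5126 + V(t))*(q + G) = (5126 - 192)*(37609 - 1/23350) = 4934*(878170149/23350) = 2166445757583/11675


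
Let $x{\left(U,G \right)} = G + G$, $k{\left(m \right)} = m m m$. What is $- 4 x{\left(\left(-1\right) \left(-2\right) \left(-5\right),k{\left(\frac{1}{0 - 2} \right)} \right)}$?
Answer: $1$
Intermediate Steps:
$k{\left(m \right)} = m^{3}$ ($k{\left(m \right)} = m^{2} m = m^{3}$)
$x{\left(U,G \right)} = 2 G$
$- 4 x{\left(\left(-1\right) \left(-2\right) \left(-5\right),k{\left(\frac{1}{0 - 2} \right)} \right)} = - 4 \cdot 2 \left(\frac{1}{0 - 2}\right)^{3} = - 4 \cdot 2 \left(\frac{1}{-2}\right)^{3} = - 4 \cdot 2 \left(- \frac{1}{2}\right)^{3} = - 4 \cdot 2 \left(- \frac{1}{8}\right) = \left(-4\right) \left(- \frac{1}{4}\right) = 1$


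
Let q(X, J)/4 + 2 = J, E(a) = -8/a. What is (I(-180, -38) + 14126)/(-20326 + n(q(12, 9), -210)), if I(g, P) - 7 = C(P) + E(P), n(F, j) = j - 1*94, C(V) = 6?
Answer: -53729/78394 ≈ -0.68537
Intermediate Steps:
q(X, J) = -8 + 4*J
n(F, j) = -94 + j (n(F, j) = j - 94 = -94 + j)
I(g, P) = 13 - 8/P (I(g, P) = 7 + (6 - 8/P) = 13 - 8/P)
(I(-180, -38) + 14126)/(-20326 + n(q(12, 9), -210)) = ((13 - 8/(-38)) + 14126)/(-20326 + (-94 - 210)) = ((13 - 8*(-1/38)) + 14126)/(-20326 - 304) = ((13 + 4/19) + 14126)/(-20630) = (251/19 + 14126)*(-1/20630) = (268645/19)*(-1/20630) = -53729/78394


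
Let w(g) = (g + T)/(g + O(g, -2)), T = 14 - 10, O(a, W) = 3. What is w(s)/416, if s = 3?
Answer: 7/2496 ≈ 0.0028045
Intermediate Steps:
T = 4
w(g) = (4 + g)/(3 + g) (w(g) = (g + 4)/(g + 3) = (4 + g)/(3 + g))
w(s)/416 = ((4 + 3)/(3 + 3))/416 = (7/6)*(1/416) = 7/2496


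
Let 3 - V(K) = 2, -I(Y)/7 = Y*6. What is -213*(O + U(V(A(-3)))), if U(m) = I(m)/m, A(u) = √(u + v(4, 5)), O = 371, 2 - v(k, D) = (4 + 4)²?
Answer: -70077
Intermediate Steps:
v(k, D) = -62 (v(k, D) = 2 - (4 + 4)² = 2 - 1*8² = 2 - 1*64 = 2 - 64 = -62)
I(Y) = -42*Y (I(Y) = -7*Y*6 = -42*Y)
A(u) = √(-62 + u) (A(u) = √(u - 62) = √(-62 + u))
V(K) = 1 (V(K) = 3 - 1*2 = 3 - 2 = 1)
U(m) = -42 (U(m) = (-42*m)/m = -42)
-213*(O + U(V(A(-3)))) = -213*(371 - 42) = -213*329 = -70077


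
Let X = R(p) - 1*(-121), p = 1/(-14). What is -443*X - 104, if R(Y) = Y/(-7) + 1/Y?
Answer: -4655933/98 ≈ -47510.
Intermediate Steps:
p = -1/14 ≈ -0.071429
R(Y) = 1/Y - Y/7 (R(Y) = Y*(-⅐) + 1/Y = -Y/7 + 1/Y = 1/Y - Y/7)
X = 10487/98 (X = (1/(-1/14) - ⅐*(-1/14)) - 1*(-121) = (-14 + 1/98) + 121 = -1371/98 + 121 = 10487/98 ≈ 107.01)
-443*X - 104 = -443*10487/98 - 104 = -4645741/98 - 104 = -4655933/98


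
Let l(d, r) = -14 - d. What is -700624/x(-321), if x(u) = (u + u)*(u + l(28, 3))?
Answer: -350312/116523 ≈ -3.0064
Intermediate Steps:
x(u) = 2*u*(-42 + u) (x(u) = (u + u)*(u + (-14 - 1*28)) = (2*u)*(u + (-14 - 28)) = (2*u)*(u - 42) = (2*u)*(-42 + u) = 2*u*(-42 + u))
-700624/x(-321) = -700624*(-1/(642*(-42 - 321))) = -700624/(2*(-321)*(-363)) = -700624/233046 = -700624*1/233046 = -350312/116523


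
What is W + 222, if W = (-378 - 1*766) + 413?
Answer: -509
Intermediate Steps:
W = -731 (W = (-378 - 766) + 413 = -1144 + 413 = -731)
W + 222 = -731 + 222 = -509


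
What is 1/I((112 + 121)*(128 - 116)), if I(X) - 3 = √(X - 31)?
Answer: -3/2756 + √2765/2756 ≈ 0.017991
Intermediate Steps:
I(X) = 3 + √(-31 + X) (I(X) = 3 + √(X - 31) = 3 + √(-31 + X))
1/I((112 + 121)*(128 - 116)) = 1/(3 + √(-31 + (112 + 121)*(128 - 116))) = 1/(3 + √(-31 + 233*12)) = 1/(3 + √(-31 + 2796)) = 1/(3 + √2765)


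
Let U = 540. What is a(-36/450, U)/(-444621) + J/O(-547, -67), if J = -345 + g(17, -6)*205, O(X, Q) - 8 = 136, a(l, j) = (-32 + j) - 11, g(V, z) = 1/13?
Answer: -79329511/34680438 ≈ -2.2874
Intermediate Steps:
g(V, z) = 1/13
a(l, j) = -43 + j
O(X, Q) = 144 (O(X, Q) = 8 + 136 = 144)
J = -4280/13 (J = -345 + (1/13)*205 = -345 + 205/13 = -4280/13 ≈ -329.23)
a(-36/450, U)/(-444621) + J/O(-547, -67) = (-43 + 540)/(-444621) - 4280/13/144 = 497*(-1/444621) - 4280/13*1/144 = -497/444621 - 535/234 = -79329511/34680438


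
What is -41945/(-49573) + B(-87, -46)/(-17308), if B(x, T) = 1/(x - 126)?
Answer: 154634654353/182756020092 ≈ 0.84613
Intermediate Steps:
B(x, T) = 1/(-126 + x)
-41945/(-49573) + B(-87, -46)/(-17308) = -41945/(-49573) + 1/(-126 - 87*(-17308)) = -41945*(-1/49573) - 1/17308/(-213) = 41945/49573 - 1/213*(-1/17308) = 41945/49573 + 1/3686604 = 154634654353/182756020092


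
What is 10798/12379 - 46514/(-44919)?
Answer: 1060832168/556052301 ≈ 1.9078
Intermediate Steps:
10798/12379 - 46514/(-44919) = 10798*(1/12379) - 46514*(-1/44919) = 10798/12379 + 46514/44919 = 1060832168/556052301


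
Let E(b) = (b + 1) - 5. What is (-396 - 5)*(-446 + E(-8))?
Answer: 183658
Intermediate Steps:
E(b) = -4 + b (E(b) = (1 + b) - 5 = -4 + b)
(-396 - 5)*(-446 + E(-8)) = (-396 - 5)*(-446 + (-4 - 8)) = -401*(-446 - 12) = -401*(-458) = 183658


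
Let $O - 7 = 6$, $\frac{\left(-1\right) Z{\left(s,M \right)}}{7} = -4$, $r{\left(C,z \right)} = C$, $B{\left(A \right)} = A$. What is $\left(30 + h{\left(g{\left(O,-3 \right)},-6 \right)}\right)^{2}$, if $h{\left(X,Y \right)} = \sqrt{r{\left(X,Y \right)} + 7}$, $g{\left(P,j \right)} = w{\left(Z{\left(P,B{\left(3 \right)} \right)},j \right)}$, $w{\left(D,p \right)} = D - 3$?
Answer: $932 + 240 \sqrt{2} \approx 1271.4$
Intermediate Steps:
$Z{\left(s,M \right)} = 28$ ($Z{\left(s,M \right)} = \left(-7\right) \left(-4\right) = 28$)
$O = 13$ ($O = 7 + 6 = 13$)
$w{\left(D,p \right)} = -3 + D$ ($w{\left(D,p \right)} = D - 3 = -3 + D$)
$g{\left(P,j \right)} = 25$ ($g{\left(P,j \right)} = -3 + 28 = 25$)
$h{\left(X,Y \right)} = \sqrt{7 + X}$ ($h{\left(X,Y \right)} = \sqrt{X + 7} = \sqrt{7 + X}$)
$\left(30 + h{\left(g{\left(O,-3 \right)},-6 \right)}\right)^{2} = \left(30 + \sqrt{7 + 25}\right)^{2} = \left(30 + \sqrt{32}\right)^{2} = \left(30 + 4 \sqrt{2}\right)^{2}$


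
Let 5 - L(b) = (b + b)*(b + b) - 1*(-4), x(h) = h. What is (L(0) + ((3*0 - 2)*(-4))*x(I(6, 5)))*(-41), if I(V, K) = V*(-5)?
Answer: 9799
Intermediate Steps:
I(V, K) = -5*V
L(b) = 1 - 4*b² (L(b) = 5 - ((b + b)*(b + b) - 1*(-4)) = 5 - ((2*b)*(2*b) + 4) = 5 - (4*b² + 4) = 5 - (4 + 4*b²) = 5 + (-4 - 4*b²) = 1 - 4*b²)
(L(0) + ((3*0 - 2)*(-4))*x(I(6, 5)))*(-41) = ((1 - 4*0²) + ((3*0 - 2)*(-4))*(-5*6))*(-41) = ((1 - 4*0) + ((0 - 2)*(-4))*(-30))*(-41) = ((1 + 0) - 2*(-4)*(-30))*(-41) = (1 + 8*(-30))*(-41) = (1 - 240)*(-41) = -239*(-41) = 9799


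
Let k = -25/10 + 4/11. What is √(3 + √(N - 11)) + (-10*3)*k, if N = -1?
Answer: 705/11 + √(3 + 2*I*√3) ≈ 66.038 + 0.88954*I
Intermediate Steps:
k = -47/22 (k = -25*⅒ + 4*(1/11) = -5/2 + 4/11 = -47/22 ≈ -2.1364)
√(3 + √(N - 11)) + (-10*3)*k = √(3 + √(-1 - 11)) - 10*3*(-47/22) = √(3 + √(-12)) - 30*(-47/22) = √(3 + 2*I*√3) + 705/11 = 705/11 + √(3 + 2*I*√3)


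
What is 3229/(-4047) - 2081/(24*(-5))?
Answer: 892703/53960 ≈ 16.544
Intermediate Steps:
3229/(-4047) - 2081/(24*(-5)) = 3229*(-1/4047) - 2081/(-120) = -3229/4047 - 2081*(-1/120) = -3229/4047 + 2081/120 = 892703/53960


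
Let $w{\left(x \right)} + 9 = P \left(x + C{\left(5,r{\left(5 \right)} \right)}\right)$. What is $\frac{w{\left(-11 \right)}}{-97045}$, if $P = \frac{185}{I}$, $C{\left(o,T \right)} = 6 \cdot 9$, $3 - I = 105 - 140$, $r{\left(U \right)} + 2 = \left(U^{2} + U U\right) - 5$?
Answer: $- \frac{7613}{3687710} \approx -0.0020644$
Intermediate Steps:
$r{\left(U \right)} = -7 + 2 U^{2}$ ($r{\left(U \right)} = -2 - \left(5 - U^{2} - U U\right) = -2 + \left(\left(U^{2} + U^{2}\right) - 5\right) = -2 + \left(2 U^{2} - 5\right) = -2 + \left(-5 + 2 U^{2}\right) = -7 + 2 U^{2}$)
$I = 38$ ($I = 3 - \left(105 - 140\right) = 3 - -35 = 3 + 35 = 38$)
$C{\left(o,T \right)} = 54$
$P = \frac{185}{38} \approx 4.8684$
$w{\left(x \right)} = \frac{4824}{19} + \frac{185 x}{38}$ ($w{\left(x \right)} = -9 + \frac{185 \left(x + 54\right)}{38} = -9 + \frac{185 \left(54 + x\right)}{38} = -9 + \left(\frac{4995}{19} + \frac{185 x}{38}\right) = \frac{4824}{19} + \frac{185 x}{38}$)
$\frac{w{\left(-11 \right)}}{-97045} = \frac{\frac{4824}{19} + \frac{185}{38} \left(-11\right)}{-97045} = \left(\frac{4824}{19} - \frac{2035}{38}\right) \left(- \frac{1}{97045}\right) = \frac{7613}{38} \left(- \frac{1}{97045}\right) = - \frac{7613}{3687710}$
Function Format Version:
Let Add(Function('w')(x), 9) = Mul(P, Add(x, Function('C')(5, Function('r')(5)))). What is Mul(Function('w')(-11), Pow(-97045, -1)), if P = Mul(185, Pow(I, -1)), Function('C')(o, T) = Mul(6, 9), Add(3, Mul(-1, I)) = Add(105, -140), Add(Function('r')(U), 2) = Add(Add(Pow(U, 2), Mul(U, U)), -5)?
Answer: Rational(-7613, 3687710) ≈ -0.0020644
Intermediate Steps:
Function('r')(U) = Add(-7, Mul(2, Pow(U, 2))) (Function('r')(U) = Add(-2, Add(Add(Pow(U, 2), Mul(U, U)), -5)) = Add(-2, Add(Add(Pow(U, 2), Pow(U, 2)), -5)) = Add(-2, Add(Mul(2, Pow(U, 2)), -5)) = Add(-2, Add(-5, Mul(2, Pow(U, 2)))) = Add(-7, Mul(2, Pow(U, 2))))
I = 38 (I = Add(3, Mul(-1, Add(105, -140))) = Add(3, Mul(-1, -35)) = Add(3, 35) = 38)
Function('C')(o, T) = 54
P = Rational(185, 38) (P = Mul(185, Pow(38, -1)) = Mul(185, Rational(1, 38)) = Rational(185, 38) ≈ 4.8684)
Function('w')(x) = Add(Rational(4824, 19), Mul(Rational(185, 38), x)) (Function('w')(x) = Add(-9, Mul(Rational(185, 38), Add(x, 54))) = Add(-9, Mul(Rational(185, 38), Add(54, x))) = Add(-9, Add(Rational(4995, 19), Mul(Rational(185, 38), x))) = Add(Rational(4824, 19), Mul(Rational(185, 38), x)))
Mul(Function('w')(-11), Pow(-97045, -1)) = Mul(Add(Rational(4824, 19), Mul(Rational(185, 38), -11)), Pow(-97045, -1)) = Mul(Add(Rational(4824, 19), Rational(-2035, 38)), Rational(-1, 97045)) = Mul(Rational(7613, 38), Rational(-1, 97045)) = Rational(-7613, 3687710)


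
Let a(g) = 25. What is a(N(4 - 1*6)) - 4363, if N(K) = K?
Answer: -4338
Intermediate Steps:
a(N(4 - 1*6)) - 4363 = 25 - 4363 = -4338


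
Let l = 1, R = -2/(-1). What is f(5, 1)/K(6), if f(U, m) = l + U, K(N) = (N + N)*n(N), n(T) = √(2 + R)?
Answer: ¼ ≈ 0.25000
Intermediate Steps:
R = 2 (R = -2*(-1) = 2)
n(T) = 2 (n(T) = √(2 + 2) = √4 = 2)
K(N) = 4*N (K(N) = (N + N)*2 = (2*N)*2 = 4*N)
f(U, m) = 1 + U
f(5, 1)/K(6) = (1 + 5)/((4*6)) = 6/24 = 6*(1/24) = ¼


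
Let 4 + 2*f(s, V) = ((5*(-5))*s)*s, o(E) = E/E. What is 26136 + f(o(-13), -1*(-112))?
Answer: 52243/2 ≈ 26122.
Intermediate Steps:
o(E) = 1
f(s, V) = -2 - 25*s²/2 (f(s, V) = -2 + (((5*(-5))*s)*s)/2 = -2 + ((-25*s)*s)/2 = -2 + (-25*s²)/2 = -2 - 25*s²/2)
26136 + f(o(-13), -1*(-112)) = 26136 + (-2 - 25/2*1²) = 26136 + (-2 - 25/2*1) = 26136 + (-2 - 25/2) = 26136 - 29/2 = 52243/2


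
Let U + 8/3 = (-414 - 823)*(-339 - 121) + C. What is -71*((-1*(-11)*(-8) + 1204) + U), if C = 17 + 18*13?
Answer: -121491863/3 ≈ -4.0497e+7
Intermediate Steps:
C = 251 (C = 17 + 234 = 251)
U = 1707805/3 (U = -8/3 + ((-414 - 823)*(-339 - 121) + 251) = -8/3 + (-1237*(-460) + 251) = -8/3 + (569020 + 251) = -8/3 + 569271 = 1707805/3 ≈ 5.6927e+5)
-71*((-1*(-11)*(-8) + 1204) + U) = -71*((-1*(-11)*(-8) + 1204) + 1707805/3) = -71*((11*(-8) + 1204) + 1707805/3) = -71*((-88 + 1204) + 1707805/3) = -71*(1116 + 1707805/3) = -71*1711153/3 = -121491863/3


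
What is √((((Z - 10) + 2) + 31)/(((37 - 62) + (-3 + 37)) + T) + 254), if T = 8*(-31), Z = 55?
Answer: 2*√3622523/239 ≈ 15.927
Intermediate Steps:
T = -248
√((((Z - 10) + 2) + 31)/(((37 - 62) + (-3 + 37)) + T) + 254) = √((((55 - 10) + 2) + 31)/(((37 - 62) + (-3 + 37)) - 248) + 254) = √(((45 + 2) + 31)/((-25 + 34) - 248) + 254) = √((47 + 31)/(9 - 248) + 254) = √(78/(-239) + 254) = √(78*(-1/239) + 254) = √(-78/239 + 254) = √(60628/239) = 2*√3622523/239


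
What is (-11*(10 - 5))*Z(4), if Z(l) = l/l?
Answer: -55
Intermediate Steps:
Z(l) = 1
(-11*(10 - 5))*Z(4) = -11*(10 - 5)*1 = -11*5*1 = -55*1 = -55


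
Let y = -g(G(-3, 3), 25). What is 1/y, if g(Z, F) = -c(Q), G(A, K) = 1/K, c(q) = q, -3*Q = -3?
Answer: 1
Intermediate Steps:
Q = 1 (Q = -1/3*(-3) = 1)
g(Z, F) = -1 (g(Z, F) = -1*1 = -1)
y = 1 (y = -1*(-1) = 1)
1/y = 1/1 = 1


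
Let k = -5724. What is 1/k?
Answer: -1/5724 ≈ -0.00017470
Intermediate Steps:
1/k = 1/(-5724) = -1/5724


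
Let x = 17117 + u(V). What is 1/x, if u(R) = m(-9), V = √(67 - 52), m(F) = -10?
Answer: 1/17107 ≈ 5.8456e-5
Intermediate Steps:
V = √15 ≈ 3.8730
u(R) = -10
x = 17107 (x = 17117 - 10 = 17107)
1/x = 1/17107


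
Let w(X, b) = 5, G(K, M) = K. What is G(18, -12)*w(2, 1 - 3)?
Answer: 90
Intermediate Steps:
G(18, -12)*w(2, 1 - 3) = 18*5 = 90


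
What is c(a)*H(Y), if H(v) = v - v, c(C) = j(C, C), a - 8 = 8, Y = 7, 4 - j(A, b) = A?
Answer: 0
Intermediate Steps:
j(A, b) = 4 - A
a = 16 (a = 8 + 8 = 16)
c(C) = 4 - C
H(v) = 0
c(a)*H(Y) = (4 - 1*16)*0 = (4 - 16)*0 = -12*0 = 0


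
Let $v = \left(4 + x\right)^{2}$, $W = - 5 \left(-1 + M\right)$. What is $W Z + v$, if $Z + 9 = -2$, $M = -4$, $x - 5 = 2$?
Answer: $-154$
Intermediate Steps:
$x = 7$ ($x = 5 + 2 = 7$)
$W = 25$ ($W = - 5 \left(-1 - 4\right) = \left(-5\right) \left(-5\right) = 25$)
$Z = -11$ ($Z = -9 - 2 = -11$)
$v = 121$ ($v = \left(4 + 7\right)^{2} = 11^{2} = 121$)
$W Z + v = 25 \left(-11\right) + 121 = -275 + 121 = -154$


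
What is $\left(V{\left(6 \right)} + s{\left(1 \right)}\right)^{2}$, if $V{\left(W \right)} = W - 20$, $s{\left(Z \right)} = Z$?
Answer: $169$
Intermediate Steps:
$V{\left(W \right)} = -20 + W$
$\left(V{\left(6 \right)} + s{\left(1 \right)}\right)^{2} = \left(\left(-20 + 6\right) + 1\right)^{2} = \left(-14 + 1\right)^{2} = \left(-13\right)^{2} = 169$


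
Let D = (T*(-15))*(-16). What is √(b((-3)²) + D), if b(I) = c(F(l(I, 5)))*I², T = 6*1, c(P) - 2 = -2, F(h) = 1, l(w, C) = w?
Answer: 12*√10 ≈ 37.947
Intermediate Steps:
c(P) = 0 (c(P) = 2 - 2 = 0)
T = 6
b(I) = 0 (b(I) = 0*I² = 0)
D = 1440 (D = (6*(-15))*(-16) = -90*(-16) = 1440)
√(b((-3)²) + D) = √(0 + 1440) = √1440 = 12*√10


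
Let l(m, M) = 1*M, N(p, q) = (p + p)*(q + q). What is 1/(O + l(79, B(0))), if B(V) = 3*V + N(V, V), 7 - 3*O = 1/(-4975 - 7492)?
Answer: 12467/29090 ≈ 0.42857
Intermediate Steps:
N(p, q) = 4*p*q (N(p, q) = (2*p)*(2*q) = 4*p*q)
O = 29090/12467 (O = 7/3 - 1/(3*(-4975 - 7492)) = 7/3 - 1/3/(-12467) = 7/3 - 1/3*(-1/12467) = 7/3 + 1/37401 = 29090/12467 ≈ 2.3334)
B(V) = 3*V + 4*V**2 (B(V) = 3*V + 4*V*V = 3*V + 4*V**2)
l(m, M) = M
1/(O + l(79, B(0))) = 1/(29090/12467 + 0*(3 + 4*0)) = 1/(29090/12467 + 0*(3 + 0)) = 1/(29090/12467 + 0*3) = 1/(29090/12467 + 0) = 1/(29090/12467) = 12467/29090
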